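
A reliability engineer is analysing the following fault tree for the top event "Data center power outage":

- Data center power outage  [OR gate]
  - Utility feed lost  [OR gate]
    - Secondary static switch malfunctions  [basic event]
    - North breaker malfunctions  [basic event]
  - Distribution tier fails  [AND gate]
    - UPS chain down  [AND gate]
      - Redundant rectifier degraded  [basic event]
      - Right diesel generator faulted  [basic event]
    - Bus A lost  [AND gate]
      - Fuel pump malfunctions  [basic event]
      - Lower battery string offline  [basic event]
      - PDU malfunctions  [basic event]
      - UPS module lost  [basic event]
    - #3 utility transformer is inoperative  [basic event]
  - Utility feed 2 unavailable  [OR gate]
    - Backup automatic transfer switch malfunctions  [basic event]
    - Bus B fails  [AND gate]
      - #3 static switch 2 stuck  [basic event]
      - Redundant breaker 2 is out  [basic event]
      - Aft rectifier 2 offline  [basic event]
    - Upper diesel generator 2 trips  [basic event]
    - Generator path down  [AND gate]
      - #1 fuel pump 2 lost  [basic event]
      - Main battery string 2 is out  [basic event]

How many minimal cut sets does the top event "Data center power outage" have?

7

Utility feed lost [OR]: union of children's cut sets → 2 cut set(s).
UPS chain down [AND]: one cut set from each child combined → 1 × 1 = 1 cut set(s).
Bus A lost [AND]: one cut set from each child combined → 1 × 1 × 1 × 1 = 1 cut set(s).
Distribution tier fails [AND]: one cut set from each child combined → 1 × 1 × 1 = 1 cut set(s).
Bus B fails [AND]: one cut set from each child combined → 1 × 1 × 1 = 1 cut set(s).
Generator path down [AND]: one cut set from each child combined → 1 × 1 = 1 cut set(s).
Utility feed 2 unavailable [OR]: union of children's cut sets → 4 cut set(s).
Data center power outage [OR]: union of children's cut sets → 7 cut set(s).
Minimal cut sets: {Secondary static switch malfunctions}; {North breaker malfunctions}; {#3 utility transformer is inoperative, Fuel pump malfunctions, Lower battery string offline, PDU malfunctions, Redundant rectifier degraded, Right diesel generator faulted, UPS module lost}; {Backup automatic transfer switch malfunctions}; {#3 static switch 2 stuck, Aft rectifier 2 offline, Redundant breaker 2 is out}; {Upper diesel generator 2 trips}; {#1 fuel pump 2 lost, Main battery string 2 is out}.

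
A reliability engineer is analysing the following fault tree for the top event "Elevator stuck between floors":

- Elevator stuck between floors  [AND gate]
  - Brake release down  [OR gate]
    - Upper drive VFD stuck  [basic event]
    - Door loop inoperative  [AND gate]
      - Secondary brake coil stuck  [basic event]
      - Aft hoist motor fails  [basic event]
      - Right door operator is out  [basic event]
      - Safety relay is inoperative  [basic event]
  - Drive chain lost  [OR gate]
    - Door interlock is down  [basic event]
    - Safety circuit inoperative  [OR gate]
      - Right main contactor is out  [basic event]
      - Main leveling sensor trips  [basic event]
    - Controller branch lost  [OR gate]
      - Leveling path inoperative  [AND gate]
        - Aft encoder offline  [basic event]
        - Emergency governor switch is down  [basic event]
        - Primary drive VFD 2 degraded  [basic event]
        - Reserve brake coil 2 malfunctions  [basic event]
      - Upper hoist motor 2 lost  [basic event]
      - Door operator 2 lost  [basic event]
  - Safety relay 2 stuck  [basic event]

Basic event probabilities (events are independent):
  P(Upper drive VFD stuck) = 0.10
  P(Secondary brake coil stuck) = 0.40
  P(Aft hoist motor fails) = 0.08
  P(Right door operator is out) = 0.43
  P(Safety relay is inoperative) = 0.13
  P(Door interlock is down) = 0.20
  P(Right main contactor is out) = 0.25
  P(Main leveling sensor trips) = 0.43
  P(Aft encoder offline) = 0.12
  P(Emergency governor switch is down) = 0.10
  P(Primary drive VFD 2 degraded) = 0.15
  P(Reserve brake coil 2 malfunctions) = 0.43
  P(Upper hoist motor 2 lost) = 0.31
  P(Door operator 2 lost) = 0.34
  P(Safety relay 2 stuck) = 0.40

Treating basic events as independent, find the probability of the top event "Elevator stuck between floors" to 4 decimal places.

0.0343

P(Door loop inoperative) [AND] = 0.40 × 0.08 × 0.43 × 0.13 = 0.001789
P(Brake release down) [OR] = 1 − (1−0.10) × (1−0.001789) = 0.101610
P(Safety circuit inoperative) [OR] = 1 − (1−0.25) × (1−0.43) = 0.572500
P(Leveling path inoperative) [AND] = 0.12 × 0.10 × 0.15 × 0.43 = 0.000774
P(Controller branch lost) [OR] = 1 − (1−0.000774) × (1−0.31) × (1−0.34) = 0.544952
P(Drive chain lost) [OR] = 1 − (1−0.20) × (1−0.572500) × (1−0.544952) = 0.844374
P(Elevator stuck between floors) [AND] = 0.101610 × 0.844374 × 0.40 = 0.034319
Rounded to 4 decimal places: P(Elevator stuck between floors) ≈ 0.0343.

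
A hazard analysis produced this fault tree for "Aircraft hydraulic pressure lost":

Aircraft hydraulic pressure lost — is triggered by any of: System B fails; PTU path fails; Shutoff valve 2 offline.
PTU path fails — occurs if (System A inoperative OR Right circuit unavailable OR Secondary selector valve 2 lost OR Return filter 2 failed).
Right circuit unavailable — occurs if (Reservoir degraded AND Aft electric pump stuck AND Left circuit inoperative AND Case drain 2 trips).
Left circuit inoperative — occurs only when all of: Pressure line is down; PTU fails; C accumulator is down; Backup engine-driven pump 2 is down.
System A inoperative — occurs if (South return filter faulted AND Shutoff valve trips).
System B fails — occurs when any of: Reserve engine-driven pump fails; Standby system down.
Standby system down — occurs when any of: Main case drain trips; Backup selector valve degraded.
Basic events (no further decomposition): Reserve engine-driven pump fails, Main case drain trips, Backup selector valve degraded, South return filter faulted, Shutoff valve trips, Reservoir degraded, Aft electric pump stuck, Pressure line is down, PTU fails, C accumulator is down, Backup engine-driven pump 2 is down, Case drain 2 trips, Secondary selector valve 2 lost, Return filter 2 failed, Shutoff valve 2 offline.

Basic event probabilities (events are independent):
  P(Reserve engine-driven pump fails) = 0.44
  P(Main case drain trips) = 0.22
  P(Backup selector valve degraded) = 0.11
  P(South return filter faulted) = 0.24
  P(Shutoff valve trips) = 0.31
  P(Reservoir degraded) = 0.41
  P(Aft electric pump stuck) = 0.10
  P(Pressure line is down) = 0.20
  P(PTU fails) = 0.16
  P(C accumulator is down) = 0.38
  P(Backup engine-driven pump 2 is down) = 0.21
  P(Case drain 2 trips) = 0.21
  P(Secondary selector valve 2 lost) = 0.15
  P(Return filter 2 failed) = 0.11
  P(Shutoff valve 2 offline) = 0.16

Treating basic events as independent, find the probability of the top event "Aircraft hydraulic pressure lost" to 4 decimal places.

0.7713

P(Standby system down) [OR] = 1 − (1−0.22) × (1−0.11) = 0.305800
P(System B fails) [OR] = 1 − (1−0.44) × (1−0.305800) = 0.611248
P(System A inoperative) [AND] = 0.24 × 0.31 = 0.074400
P(Left circuit inoperative) [AND] = 0.20 × 0.16 × 0.38 × 0.21 = 0.002554
P(Right circuit unavailable) [AND] = 0.41 × 0.10 × 0.002554 × 0.21 = 0.000022
P(PTU path fails) [OR] = 1 − (1−0.074400) × (1−0.000022) × (1−0.15) × (1−0.11) = 0.299799
P(Aircraft hydraulic pressure lost) [OR] = 1 − (1−0.611248) × (1−0.299799) × (1−0.16) = 0.771348
Rounded to 4 decimal places: P(Aircraft hydraulic pressure lost) ≈ 0.7713.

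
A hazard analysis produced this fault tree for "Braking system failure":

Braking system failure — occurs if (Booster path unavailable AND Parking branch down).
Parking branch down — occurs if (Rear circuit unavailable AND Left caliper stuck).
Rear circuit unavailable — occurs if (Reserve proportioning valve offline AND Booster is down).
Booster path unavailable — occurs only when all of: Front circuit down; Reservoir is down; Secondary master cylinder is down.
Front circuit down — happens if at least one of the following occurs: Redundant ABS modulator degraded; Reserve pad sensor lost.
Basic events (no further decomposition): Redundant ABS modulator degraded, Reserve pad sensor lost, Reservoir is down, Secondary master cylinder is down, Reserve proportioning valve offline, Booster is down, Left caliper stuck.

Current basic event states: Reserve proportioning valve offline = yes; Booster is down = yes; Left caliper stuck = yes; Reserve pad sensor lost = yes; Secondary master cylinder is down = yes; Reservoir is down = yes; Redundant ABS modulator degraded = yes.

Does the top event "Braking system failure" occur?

Front circuit down [OR]: Redundant ABS modulator degraded=occurs, Reserve pad sensor lost=occurs → at least one input occurs → occurs.
Booster path unavailable [AND]: Front circuit down=occurs, Reservoir is down=occurs, Secondary master cylinder is down=occurs → all inputs occur → occurs.
Rear circuit unavailable [AND]: Reserve proportioning valve offline=occurs, Booster is down=occurs → all inputs occur → occurs.
Parking branch down [AND]: Rear circuit unavailable=occurs, Left caliper stuck=occurs → all inputs occur → occurs.
Braking system failure [AND]: Booster path unavailable=occurs, Parking branch down=occurs → all inputs occur → occurs.

Yes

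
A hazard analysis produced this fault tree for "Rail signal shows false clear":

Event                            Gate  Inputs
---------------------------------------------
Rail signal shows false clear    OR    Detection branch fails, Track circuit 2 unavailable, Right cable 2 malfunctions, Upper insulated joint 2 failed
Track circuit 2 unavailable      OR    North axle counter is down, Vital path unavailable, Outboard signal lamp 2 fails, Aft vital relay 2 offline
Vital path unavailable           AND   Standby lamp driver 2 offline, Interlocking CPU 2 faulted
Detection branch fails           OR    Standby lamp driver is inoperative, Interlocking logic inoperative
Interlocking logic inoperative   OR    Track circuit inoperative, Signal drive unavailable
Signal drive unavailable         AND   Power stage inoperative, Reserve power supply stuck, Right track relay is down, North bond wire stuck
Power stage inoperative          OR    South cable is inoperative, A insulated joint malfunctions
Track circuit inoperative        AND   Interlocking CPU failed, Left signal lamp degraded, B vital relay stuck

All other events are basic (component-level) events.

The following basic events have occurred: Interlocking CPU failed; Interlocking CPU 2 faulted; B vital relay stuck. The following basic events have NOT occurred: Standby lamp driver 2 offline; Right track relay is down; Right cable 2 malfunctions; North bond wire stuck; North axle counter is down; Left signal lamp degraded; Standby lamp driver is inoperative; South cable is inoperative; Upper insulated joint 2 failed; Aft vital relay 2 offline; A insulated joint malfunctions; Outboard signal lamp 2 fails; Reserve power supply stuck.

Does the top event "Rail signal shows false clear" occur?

No

Track circuit inoperative [AND]: Interlocking CPU failed=occurs, Left signal lamp degraded=not, B vital relay stuck=occurs → not all inputs occur → does not occur.
Power stage inoperative [OR]: South cable is inoperative=not, A insulated joint malfunctions=not → no input occurs → does not occur.
Signal drive unavailable [AND]: Power stage inoperative=not, Reserve power supply stuck=not, Right track relay is down=not, North bond wire stuck=not → not all inputs occur → does not occur.
Interlocking logic inoperative [OR]: Track circuit inoperative=not, Signal drive unavailable=not → no input occurs → does not occur.
Detection branch fails [OR]: Standby lamp driver is inoperative=not, Interlocking logic inoperative=not → no input occurs → does not occur.
Vital path unavailable [AND]: Standby lamp driver 2 offline=not, Interlocking CPU 2 faulted=occurs → not all inputs occur → does not occur.
Track circuit 2 unavailable [OR]: North axle counter is down=not, Vital path unavailable=not, Outboard signal lamp 2 fails=not, Aft vital relay 2 offline=not → no input occurs → does not occur.
Rail signal shows false clear [OR]: Detection branch fails=not, Track circuit 2 unavailable=not, Right cable 2 malfunctions=not, Upper insulated joint 2 failed=not → no input occurs → does not occur.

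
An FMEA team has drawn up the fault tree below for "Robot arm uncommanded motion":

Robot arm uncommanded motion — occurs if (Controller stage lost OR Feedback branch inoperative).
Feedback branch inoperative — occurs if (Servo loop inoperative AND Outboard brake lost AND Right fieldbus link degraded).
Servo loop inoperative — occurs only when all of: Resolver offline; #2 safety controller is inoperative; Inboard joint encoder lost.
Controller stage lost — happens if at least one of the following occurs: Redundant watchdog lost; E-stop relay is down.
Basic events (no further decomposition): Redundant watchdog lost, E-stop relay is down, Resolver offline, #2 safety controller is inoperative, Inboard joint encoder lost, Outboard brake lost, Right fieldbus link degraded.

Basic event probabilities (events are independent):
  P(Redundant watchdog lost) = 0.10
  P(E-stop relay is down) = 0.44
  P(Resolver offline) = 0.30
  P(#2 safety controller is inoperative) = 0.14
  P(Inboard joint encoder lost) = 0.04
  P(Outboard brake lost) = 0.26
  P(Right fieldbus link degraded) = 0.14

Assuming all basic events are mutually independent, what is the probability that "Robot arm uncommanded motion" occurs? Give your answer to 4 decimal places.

0.4960

P(Controller stage lost) [OR] = 1 − (1−0.10) × (1−0.44) = 0.496000
P(Servo loop inoperative) [AND] = 0.30 × 0.14 × 0.04 = 0.001680
P(Feedback branch inoperative) [AND] = 0.001680 × 0.26 × 0.14 = 0.000061
P(Robot arm uncommanded motion) [OR] = 1 − (1−0.496000) × (1−0.000061) = 0.496031
Rounded to 4 decimal places: P(Robot arm uncommanded motion) ≈ 0.4960.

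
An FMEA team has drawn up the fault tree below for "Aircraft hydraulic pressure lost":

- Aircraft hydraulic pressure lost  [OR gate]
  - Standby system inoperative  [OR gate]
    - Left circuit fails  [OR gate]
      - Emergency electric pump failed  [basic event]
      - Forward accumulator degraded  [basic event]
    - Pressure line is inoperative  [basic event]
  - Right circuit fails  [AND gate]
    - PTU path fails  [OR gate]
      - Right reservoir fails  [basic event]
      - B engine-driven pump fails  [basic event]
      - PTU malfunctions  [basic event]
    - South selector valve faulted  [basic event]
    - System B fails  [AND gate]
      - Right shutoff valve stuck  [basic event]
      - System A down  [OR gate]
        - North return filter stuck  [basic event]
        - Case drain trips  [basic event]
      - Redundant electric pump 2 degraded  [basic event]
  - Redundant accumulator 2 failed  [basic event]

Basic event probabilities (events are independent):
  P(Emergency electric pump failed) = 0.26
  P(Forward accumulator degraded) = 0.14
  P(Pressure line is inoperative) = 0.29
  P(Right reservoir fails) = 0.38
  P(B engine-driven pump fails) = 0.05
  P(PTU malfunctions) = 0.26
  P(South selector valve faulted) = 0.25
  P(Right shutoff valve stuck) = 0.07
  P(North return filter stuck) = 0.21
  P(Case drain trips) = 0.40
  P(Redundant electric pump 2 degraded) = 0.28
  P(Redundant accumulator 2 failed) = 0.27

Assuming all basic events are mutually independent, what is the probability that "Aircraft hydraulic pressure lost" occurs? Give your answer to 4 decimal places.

P(Left circuit fails) [OR] = 1 − (1−0.26) × (1−0.14) = 0.363600
P(Standby system inoperative) [OR] = 1 − (1−0.363600) × (1−0.29) = 0.548156
P(PTU path fails) [OR] = 1 − (1−0.38) × (1−0.05) × (1−0.26) = 0.564140
P(System A down) [OR] = 1 − (1−0.21) × (1−0.40) = 0.526000
P(System B fails) [AND] = 0.07 × 0.526000 × 0.28 = 0.010310
P(Right circuit fails) [AND] = 0.564140 × 0.25 × 0.010310 = 0.001454
P(Aircraft hydraulic pressure lost) [OR] = 1 − (1−0.548156) × (1−0.001454) × (1−0.27) = 0.670633
Rounded to 4 decimal places: P(Aircraft hydraulic pressure lost) ≈ 0.6706.

0.6706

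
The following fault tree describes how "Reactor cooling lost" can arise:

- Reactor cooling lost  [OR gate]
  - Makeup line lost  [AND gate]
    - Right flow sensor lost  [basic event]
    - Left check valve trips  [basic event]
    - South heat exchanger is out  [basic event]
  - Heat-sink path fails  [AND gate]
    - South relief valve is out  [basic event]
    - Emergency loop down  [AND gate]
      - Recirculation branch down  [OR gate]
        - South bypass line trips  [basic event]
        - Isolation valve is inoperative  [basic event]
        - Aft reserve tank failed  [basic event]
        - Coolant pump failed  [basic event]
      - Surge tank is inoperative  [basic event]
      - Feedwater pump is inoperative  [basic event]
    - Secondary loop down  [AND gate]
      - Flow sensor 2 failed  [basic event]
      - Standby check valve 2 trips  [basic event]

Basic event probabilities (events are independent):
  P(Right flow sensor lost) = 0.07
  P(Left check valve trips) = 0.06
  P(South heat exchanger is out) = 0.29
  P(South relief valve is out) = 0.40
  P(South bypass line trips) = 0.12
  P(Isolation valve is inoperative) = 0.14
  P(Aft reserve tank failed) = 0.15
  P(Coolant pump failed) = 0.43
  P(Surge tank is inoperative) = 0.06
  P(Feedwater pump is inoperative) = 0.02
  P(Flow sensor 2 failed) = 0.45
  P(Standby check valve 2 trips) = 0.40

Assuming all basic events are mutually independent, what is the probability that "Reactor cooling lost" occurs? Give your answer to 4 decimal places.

0.0013

P(Makeup line lost) [AND] = 0.07 × 0.06 × 0.29 = 0.001218
P(Recirculation branch down) [OR] = 1 − (1−0.12) × (1−0.14) × (1−0.15) × (1−0.43) = 0.633330
P(Emergency loop down) [AND] = 0.633330 × 0.06 × 0.02 = 0.000760
P(Secondary loop down) [AND] = 0.45 × 0.40 = 0.180000
P(Heat-sink path fails) [AND] = 0.40 × 0.000760 × 0.180000 = 0.000055
P(Reactor cooling lost) [OR] = 1 − (1−0.001218) × (1−0.000055) = 0.001273
Rounded to 4 decimal places: P(Reactor cooling lost) ≈ 0.0013.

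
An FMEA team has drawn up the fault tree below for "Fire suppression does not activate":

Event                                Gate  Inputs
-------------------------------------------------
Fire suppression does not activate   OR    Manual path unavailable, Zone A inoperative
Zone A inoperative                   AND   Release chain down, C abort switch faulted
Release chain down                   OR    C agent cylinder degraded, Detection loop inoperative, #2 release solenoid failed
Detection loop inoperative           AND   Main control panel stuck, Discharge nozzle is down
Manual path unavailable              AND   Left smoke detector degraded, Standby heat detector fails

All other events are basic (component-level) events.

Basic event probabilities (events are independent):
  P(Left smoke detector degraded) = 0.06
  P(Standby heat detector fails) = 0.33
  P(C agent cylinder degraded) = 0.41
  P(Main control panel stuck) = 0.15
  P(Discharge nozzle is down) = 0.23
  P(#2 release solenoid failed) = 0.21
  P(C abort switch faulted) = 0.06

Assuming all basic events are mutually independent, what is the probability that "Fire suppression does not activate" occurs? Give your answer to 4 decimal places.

0.0521

P(Manual path unavailable) [AND] = 0.06 × 0.33 = 0.019800
P(Detection loop inoperative) [AND] = 0.15 × 0.23 = 0.034500
P(Release chain down) [OR] = 1 − (1−0.41) × (1−0.034500) × (1−0.21) = 0.549980
P(Zone A inoperative) [AND] = 0.549980 × 0.06 = 0.032999
P(Fire suppression does not activate) [OR] = 1 − (1−0.019800) × (1−0.032999) = 0.052146
Rounded to 4 decimal places: P(Fire suppression does not activate) ≈ 0.0521.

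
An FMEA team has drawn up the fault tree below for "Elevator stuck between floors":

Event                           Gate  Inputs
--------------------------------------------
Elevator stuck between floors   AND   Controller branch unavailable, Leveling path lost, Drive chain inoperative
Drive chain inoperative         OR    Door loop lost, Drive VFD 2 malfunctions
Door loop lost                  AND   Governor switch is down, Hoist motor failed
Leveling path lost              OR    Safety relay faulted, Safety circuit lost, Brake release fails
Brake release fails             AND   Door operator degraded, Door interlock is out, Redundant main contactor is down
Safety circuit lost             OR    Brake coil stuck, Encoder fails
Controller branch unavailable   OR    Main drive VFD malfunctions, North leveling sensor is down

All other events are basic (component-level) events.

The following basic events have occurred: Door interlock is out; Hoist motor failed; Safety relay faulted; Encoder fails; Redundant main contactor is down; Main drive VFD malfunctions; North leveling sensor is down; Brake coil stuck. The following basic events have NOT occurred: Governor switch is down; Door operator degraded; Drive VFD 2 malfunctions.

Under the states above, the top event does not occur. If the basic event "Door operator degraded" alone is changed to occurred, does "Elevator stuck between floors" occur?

Counterfactual: set "Door operator degraded" to occurred.
Controller branch unavailable [OR]: Main drive VFD malfunctions=occurs, North leveling sensor is down=occurs → at least one input occurs → occurs.
Safety circuit lost [OR]: Brake coil stuck=occurs, Encoder fails=occurs → at least one input occurs → occurs.
Brake release fails [AND]: Door operator degraded=occurs, Door interlock is out=occurs, Redundant main contactor is down=occurs → all inputs occur → occurs.
Leveling path lost [OR]: Safety relay faulted=occurs, Safety circuit lost=occurs, Brake release fails=occurs → at least one input occurs → occurs.
Door loop lost [AND]: Governor switch is down=not, Hoist motor failed=occurs → not all inputs occur → does not occur.
Drive chain inoperative [OR]: Door loop lost=not, Drive VFD 2 malfunctions=not → no input occurs → does not occur.
Elevator stuck between floors [AND]: Controller branch unavailable=occurs, Leveling path lost=occurs, Drive chain inoperative=not → not all inputs occur → does not occur.

No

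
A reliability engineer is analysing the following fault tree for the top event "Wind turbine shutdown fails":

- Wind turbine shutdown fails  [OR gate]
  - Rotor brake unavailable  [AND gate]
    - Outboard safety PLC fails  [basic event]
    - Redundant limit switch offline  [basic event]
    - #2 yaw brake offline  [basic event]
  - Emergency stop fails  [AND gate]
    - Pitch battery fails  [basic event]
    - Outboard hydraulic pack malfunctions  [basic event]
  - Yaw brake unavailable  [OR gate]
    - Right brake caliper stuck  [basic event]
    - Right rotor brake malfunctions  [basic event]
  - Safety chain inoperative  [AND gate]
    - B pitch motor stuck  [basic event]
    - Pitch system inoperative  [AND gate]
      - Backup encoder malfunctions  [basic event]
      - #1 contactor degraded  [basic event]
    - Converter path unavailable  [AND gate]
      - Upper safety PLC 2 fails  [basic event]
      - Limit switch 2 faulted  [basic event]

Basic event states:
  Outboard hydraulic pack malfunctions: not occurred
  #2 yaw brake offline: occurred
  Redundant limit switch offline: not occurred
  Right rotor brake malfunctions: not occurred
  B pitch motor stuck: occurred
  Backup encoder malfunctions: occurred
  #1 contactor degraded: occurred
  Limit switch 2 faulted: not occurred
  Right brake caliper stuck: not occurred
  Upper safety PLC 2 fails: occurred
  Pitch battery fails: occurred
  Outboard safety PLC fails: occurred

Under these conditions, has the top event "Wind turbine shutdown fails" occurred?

No

Rotor brake unavailable [AND]: Outboard safety PLC fails=occurs, Redundant limit switch offline=not, #2 yaw brake offline=occurs → not all inputs occur → does not occur.
Emergency stop fails [AND]: Pitch battery fails=occurs, Outboard hydraulic pack malfunctions=not → not all inputs occur → does not occur.
Yaw brake unavailable [OR]: Right brake caliper stuck=not, Right rotor brake malfunctions=not → no input occurs → does not occur.
Pitch system inoperative [AND]: Backup encoder malfunctions=occurs, #1 contactor degraded=occurs → all inputs occur → occurs.
Converter path unavailable [AND]: Upper safety PLC 2 fails=occurs, Limit switch 2 faulted=not → not all inputs occur → does not occur.
Safety chain inoperative [AND]: B pitch motor stuck=occurs, Pitch system inoperative=occurs, Converter path unavailable=not → not all inputs occur → does not occur.
Wind turbine shutdown fails [OR]: Rotor brake unavailable=not, Emergency stop fails=not, Yaw brake unavailable=not, Safety chain inoperative=not → no input occurs → does not occur.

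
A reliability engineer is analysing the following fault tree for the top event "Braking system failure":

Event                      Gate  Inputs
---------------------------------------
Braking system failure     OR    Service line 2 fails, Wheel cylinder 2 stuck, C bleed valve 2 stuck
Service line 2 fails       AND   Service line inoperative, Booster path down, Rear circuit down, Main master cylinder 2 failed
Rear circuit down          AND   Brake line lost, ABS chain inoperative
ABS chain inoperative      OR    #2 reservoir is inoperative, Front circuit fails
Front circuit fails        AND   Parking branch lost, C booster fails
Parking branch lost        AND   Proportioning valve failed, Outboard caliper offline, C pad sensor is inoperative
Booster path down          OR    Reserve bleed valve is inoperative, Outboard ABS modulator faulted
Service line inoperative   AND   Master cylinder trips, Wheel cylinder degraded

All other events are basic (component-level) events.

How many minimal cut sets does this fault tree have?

Service line inoperative [AND]: one cut set from each child combined → 1 × 1 = 1 cut set(s).
Booster path down [OR]: union of children's cut sets → 2 cut set(s).
Parking branch lost [AND]: one cut set from each child combined → 1 × 1 × 1 = 1 cut set(s).
Front circuit fails [AND]: one cut set from each child combined → 1 × 1 = 1 cut set(s).
ABS chain inoperative [OR]: union of children's cut sets → 2 cut set(s).
Rear circuit down [AND]: one cut set from each child combined → 1 × 2 = 2 cut set(s).
Service line 2 fails [AND]: one cut set from each child combined → 1 × 2 × 2 × 1 = 4 cut set(s).
Braking system failure [OR]: union of children's cut sets → 6 cut set(s).
Minimal cut sets: {#2 reservoir is inoperative, Brake line lost, Main master cylinder 2 failed, Master cylinder trips, Reserve bleed valve is inoperative, Wheel cylinder degraded}; {Brake line lost, C booster fails, C pad sensor is inoperative, Main master cylinder 2 failed, Master cylinder trips, Outboard caliper offline, Proportioning valve failed, Reserve bleed valve is inoperative, Wheel cylinder degraded}; {#2 reservoir is inoperative, Brake line lost, Main master cylinder 2 failed, Master cylinder trips, Outboard ABS modulator faulted, Wheel cylinder degraded}; {Brake line lost, C booster fails, C pad sensor is inoperative, Main master cylinder 2 failed, Master cylinder trips, Outboard ABS modulator faulted, Outboard caliper offline, Proportioning valve failed, Wheel cylinder degraded}; {Wheel cylinder 2 stuck}; {C bleed valve 2 stuck}.

6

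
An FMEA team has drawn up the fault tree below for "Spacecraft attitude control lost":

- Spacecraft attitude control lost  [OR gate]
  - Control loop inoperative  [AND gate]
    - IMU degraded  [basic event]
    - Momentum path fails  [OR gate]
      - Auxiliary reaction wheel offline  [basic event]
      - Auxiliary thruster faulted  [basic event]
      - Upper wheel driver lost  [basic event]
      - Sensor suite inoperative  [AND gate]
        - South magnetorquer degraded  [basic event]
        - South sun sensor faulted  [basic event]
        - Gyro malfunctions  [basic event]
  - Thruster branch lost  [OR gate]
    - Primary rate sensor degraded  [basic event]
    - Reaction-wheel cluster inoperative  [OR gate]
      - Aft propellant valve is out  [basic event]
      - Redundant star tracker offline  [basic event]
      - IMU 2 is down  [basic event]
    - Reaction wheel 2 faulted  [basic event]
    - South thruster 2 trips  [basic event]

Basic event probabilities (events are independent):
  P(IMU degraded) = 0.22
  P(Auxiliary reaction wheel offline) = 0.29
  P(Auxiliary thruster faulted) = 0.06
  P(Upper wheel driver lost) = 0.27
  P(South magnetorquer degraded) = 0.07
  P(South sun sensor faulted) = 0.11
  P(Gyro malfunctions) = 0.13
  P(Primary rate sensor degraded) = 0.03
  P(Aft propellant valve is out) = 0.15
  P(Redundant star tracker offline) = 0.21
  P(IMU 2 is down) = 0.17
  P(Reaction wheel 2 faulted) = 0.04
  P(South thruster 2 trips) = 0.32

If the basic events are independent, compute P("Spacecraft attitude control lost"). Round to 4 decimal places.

0.6869

P(Sensor suite inoperative) [AND] = 0.07 × 0.11 × 0.13 = 0.001001
P(Momentum path fails) [OR] = 1 − (1−0.29) × (1−0.06) × (1−0.27) × (1−0.001001) = 0.513286
P(Control loop inoperative) [AND] = 0.22 × 0.513286 = 0.112923
P(Reaction-wheel cluster inoperative) [OR] = 1 − (1−0.15) × (1−0.21) × (1−0.17) = 0.442655
P(Thruster branch lost) [OR] = 1 − (1−0.03) × (1−0.442655) × (1−0.04) × (1−0.32) = 0.647080
P(Spacecraft attitude control lost) [OR] = 1 − (1−0.112923) × (1−0.647080) = 0.686933
Rounded to 4 decimal places: P(Spacecraft attitude control lost) ≈ 0.6869.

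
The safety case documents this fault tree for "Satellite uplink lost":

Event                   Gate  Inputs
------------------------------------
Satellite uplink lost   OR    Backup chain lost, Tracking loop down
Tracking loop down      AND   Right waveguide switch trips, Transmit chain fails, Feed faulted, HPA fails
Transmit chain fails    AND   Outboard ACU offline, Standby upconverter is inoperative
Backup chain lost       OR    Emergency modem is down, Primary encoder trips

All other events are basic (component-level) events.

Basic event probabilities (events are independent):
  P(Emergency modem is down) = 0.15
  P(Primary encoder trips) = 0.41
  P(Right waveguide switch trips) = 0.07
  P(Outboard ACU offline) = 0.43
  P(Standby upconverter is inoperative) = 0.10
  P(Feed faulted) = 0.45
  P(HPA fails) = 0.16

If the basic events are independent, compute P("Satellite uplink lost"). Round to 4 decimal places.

P(Backup chain lost) [OR] = 1 − (1−0.15) × (1−0.41) = 0.498500
P(Transmit chain fails) [AND] = 0.43 × 0.10 = 0.043000
P(Tracking loop down) [AND] = 0.07 × 0.043000 × 0.45 × 0.16 = 0.000217
P(Satellite uplink lost) [OR] = 1 − (1−0.498500) × (1−0.000217) = 0.498609
Rounded to 4 decimal places: P(Satellite uplink lost) ≈ 0.4986.

0.4986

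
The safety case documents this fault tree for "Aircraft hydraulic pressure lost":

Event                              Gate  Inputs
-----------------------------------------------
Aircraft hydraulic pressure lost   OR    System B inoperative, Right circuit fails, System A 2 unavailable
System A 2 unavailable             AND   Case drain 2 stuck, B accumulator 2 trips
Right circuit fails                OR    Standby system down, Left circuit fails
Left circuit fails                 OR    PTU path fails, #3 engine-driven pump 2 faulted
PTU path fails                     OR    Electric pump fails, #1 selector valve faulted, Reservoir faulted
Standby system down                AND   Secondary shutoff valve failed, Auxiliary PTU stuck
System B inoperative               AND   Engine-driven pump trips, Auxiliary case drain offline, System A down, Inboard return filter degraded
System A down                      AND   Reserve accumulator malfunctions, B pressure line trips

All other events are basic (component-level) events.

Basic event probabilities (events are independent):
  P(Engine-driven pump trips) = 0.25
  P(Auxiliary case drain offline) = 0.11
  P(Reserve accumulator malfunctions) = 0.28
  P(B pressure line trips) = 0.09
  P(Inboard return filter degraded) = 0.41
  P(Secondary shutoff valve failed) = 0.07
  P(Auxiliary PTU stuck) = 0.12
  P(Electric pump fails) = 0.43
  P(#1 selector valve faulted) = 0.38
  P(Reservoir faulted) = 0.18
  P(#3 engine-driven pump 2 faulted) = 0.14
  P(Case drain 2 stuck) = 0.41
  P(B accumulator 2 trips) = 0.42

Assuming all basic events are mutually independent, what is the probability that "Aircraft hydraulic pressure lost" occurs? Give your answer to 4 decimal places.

0.7955

P(System A down) [AND] = 0.28 × 0.09 = 0.025200
P(System B inoperative) [AND] = 0.25 × 0.11 × 0.025200 × 0.41 = 0.000284
P(Standby system down) [AND] = 0.07 × 0.12 = 0.008400
P(PTU path fails) [OR] = 1 − (1−0.43) × (1−0.38) × (1−0.18) = 0.710212
P(Left circuit fails) [OR] = 1 − (1−0.710212) × (1−0.14) = 0.750782
P(Right circuit fails) [OR] = 1 − (1−0.008400) × (1−0.750782) = 0.752875
P(System A 2 unavailable) [AND] = 0.41 × 0.42 = 0.172200
P(Aircraft hydraulic pressure lost) [OR] = 1 − (1−0.000284) × (1−0.752875) × (1−0.172200) = 0.795488
Rounded to 4 decimal places: P(Aircraft hydraulic pressure lost) ≈ 0.7955.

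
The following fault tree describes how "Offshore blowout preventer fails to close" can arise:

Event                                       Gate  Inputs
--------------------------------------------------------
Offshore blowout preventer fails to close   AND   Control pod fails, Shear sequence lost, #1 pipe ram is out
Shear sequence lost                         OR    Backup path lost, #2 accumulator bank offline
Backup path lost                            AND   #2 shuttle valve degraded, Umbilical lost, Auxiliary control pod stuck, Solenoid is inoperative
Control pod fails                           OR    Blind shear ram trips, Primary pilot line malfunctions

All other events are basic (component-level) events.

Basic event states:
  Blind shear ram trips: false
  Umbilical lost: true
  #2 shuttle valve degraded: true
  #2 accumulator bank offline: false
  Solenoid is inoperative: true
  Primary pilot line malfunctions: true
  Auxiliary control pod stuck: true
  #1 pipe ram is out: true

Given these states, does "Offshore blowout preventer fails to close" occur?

Yes

Control pod fails [OR]: Blind shear ram trips=not, Primary pilot line malfunctions=occurs → at least one input occurs → occurs.
Backup path lost [AND]: #2 shuttle valve degraded=occurs, Umbilical lost=occurs, Auxiliary control pod stuck=occurs, Solenoid is inoperative=occurs → all inputs occur → occurs.
Shear sequence lost [OR]: Backup path lost=occurs, #2 accumulator bank offline=not → at least one input occurs → occurs.
Offshore blowout preventer fails to close [AND]: Control pod fails=occurs, Shear sequence lost=occurs, #1 pipe ram is out=occurs → all inputs occur → occurs.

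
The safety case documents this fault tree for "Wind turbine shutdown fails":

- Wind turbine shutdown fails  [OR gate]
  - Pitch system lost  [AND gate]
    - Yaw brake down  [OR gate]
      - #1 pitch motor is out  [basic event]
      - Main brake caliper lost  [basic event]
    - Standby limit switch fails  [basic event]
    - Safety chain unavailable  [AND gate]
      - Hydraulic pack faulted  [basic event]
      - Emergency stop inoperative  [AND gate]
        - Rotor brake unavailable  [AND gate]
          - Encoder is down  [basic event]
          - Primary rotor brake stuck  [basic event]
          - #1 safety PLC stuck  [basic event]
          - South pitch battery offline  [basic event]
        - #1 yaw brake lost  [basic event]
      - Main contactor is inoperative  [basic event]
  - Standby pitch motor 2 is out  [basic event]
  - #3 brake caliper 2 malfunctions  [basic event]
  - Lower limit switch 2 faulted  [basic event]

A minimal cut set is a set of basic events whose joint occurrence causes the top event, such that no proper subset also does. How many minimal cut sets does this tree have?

Yaw brake down [OR]: union of children's cut sets → 2 cut set(s).
Rotor brake unavailable [AND]: one cut set from each child combined → 1 × 1 × 1 × 1 = 1 cut set(s).
Emergency stop inoperative [AND]: one cut set from each child combined → 1 × 1 = 1 cut set(s).
Safety chain unavailable [AND]: one cut set from each child combined → 1 × 1 × 1 = 1 cut set(s).
Pitch system lost [AND]: one cut set from each child combined → 2 × 1 × 1 = 2 cut set(s).
Wind turbine shutdown fails [OR]: union of children's cut sets → 5 cut set(s).
Minimal cut sets: {#1 pitch motor is out, #1 safety PLC stuck, #1 yaw brake lost, Encoder is down, Hydraulic pack faulted, Main contactor is inoperative, Primary rotor brake stuck, South pitch battery offline, Standby limit switch fails}; {#1 safety PLC stuck, #1 yaw brake lost, Encoder is down, Hydraulic pack faulted, Main brake caliper lost, Main contactor is inoperative, Primary rotor brake stuck, South pitch battery offline, Standby limit switch fails}; {Standby pitch motor 2 is out}; {#3 brake caliper 2 malfunctions}; {Lower limit switch 2 faulted}.

5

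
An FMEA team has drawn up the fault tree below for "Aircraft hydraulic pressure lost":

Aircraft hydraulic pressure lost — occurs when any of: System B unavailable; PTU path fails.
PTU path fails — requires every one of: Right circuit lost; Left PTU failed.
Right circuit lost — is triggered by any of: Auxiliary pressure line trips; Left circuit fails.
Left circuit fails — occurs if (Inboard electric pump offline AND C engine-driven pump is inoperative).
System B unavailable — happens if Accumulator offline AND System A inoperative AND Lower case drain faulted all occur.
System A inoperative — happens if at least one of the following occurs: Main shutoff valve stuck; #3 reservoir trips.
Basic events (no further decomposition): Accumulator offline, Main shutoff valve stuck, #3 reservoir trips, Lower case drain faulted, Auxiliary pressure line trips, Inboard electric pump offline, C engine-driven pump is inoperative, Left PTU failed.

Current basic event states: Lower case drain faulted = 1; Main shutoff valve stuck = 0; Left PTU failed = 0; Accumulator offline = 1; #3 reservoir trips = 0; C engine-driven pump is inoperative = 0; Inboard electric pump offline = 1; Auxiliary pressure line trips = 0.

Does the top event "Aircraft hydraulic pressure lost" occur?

System A inoperative [OR]: Main shutoff valve stuck=not, #3 reservoir trips=not → no input occurs → does not occur.
System B unavailable [AND]: Accumulator offline=occurs, System A inoperative=not, Lower case drain faulted=occurs → not all inputs occur → does not occur.
Left circuit fails [AND]: Inboard electric pump offline=occurs, C engine-driven pump is inoperative=not → not all inputs occur → does not occur.
Right circuit lost [OR]: Auxiliary pressure line trips=not, Left circuit fails=not → no input occurs → does not occur.
PTU path fails [AND]: Right circuit lost=not, Left PTU failed=not → not all inputs occur → does not occur.
Aircraft hydraulic pressure lost [OR]: System B unavailable=not, PTU path fails=not → no input occurs → does not occur.

No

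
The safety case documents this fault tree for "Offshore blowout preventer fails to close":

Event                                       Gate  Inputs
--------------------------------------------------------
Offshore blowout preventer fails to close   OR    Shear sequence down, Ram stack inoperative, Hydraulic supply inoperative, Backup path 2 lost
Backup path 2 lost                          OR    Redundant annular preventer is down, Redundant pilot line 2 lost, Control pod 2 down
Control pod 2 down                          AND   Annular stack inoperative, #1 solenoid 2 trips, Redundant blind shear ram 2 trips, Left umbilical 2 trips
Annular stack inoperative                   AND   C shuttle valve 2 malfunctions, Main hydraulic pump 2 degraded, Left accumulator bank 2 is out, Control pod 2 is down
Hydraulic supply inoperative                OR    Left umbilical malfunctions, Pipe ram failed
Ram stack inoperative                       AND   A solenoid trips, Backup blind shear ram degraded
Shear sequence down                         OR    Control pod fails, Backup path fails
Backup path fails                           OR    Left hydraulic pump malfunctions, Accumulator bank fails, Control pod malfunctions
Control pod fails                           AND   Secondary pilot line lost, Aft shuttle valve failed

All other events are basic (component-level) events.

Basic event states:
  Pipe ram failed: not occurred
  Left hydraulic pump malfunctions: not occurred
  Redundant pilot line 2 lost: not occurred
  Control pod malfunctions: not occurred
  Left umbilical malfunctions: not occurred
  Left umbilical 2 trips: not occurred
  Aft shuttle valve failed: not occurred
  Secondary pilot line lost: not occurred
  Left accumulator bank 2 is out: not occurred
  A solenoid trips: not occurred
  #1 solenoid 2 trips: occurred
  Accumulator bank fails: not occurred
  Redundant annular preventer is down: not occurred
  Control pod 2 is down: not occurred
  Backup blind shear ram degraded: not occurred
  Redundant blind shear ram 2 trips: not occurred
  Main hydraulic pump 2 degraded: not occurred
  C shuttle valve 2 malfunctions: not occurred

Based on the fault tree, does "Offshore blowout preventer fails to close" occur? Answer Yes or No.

Control pod fails [AND]: Secondary pilot line lost=not, Aft shuttle valve failed=not → not all inputs occur → does not occur.
Backup path fails [OR]: Left hydraulic pump malfunctions=not, Accumulator bank fails=not, Control pod malfunctions=not → no input occurs → does not occur.
Shear sequence down [OR]: Control pod fails=not, Backup path fails=not → no input occurs → does not occur.
Ram stack inoperative [AND]: A solenoid trips=not, Backup blind shear ram degraded=not → not all inputs occur → does not occur.
Hydraulic supply inoperative [OR]: Left umbilical malfunctions=not, Pipe ram failed=not → no input occurs → does not occur.
Annular stack inoperative [AND]: C shuttle valve 2 malfunctions=not, Main hydraulic pump 2 degraded=not, Left accumulator bank 2 is out=not, Control pod 2 is down=not → not all inputs occur → does not occur.
Control pod 2 down [AND]: Annular stack inoperative=not, #1 solenoid 2 trips=occurs, Redundant blind shear ram 2 trips=not, Left umbilical 2 trips=not → not all inputs occur → does not occur.
Backup path 2 lost [OR]: Redundant annular preventer is down=not, Redundant pilot line 2 lost=not, Control pod 2 down=not → no input occurs → does not occur.
Offshore blowout preventer fails to close [OR]: Shear sequence down=not, Ram stack inoperative=not, Hydraulic supply inoperative=not, Backup path 2 lost=not → no input occurs → does not occur.

No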